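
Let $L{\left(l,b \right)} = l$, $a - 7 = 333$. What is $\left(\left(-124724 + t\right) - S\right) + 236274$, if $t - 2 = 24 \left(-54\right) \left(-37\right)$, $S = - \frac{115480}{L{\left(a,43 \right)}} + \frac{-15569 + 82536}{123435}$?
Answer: $\frac{335413971331}{2098395} \approx 1.5984 \cdot 10^{5}$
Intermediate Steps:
$a = 340$ ($a = 7 + 333 = 340$)
$S = - \frac{711575251}{2098395}$ ($S = - \frac{115480}{340} + \frac{-15569 + 82536}{123435} = \left(-115480\right) \frac{1}{340} + 66967 \cdot \frac{1}{123435} = - \frac{5774}{17} + \frac{66967}{123435} = - \frac{711575251}{2098395} \approx -339.1$)
$t = 47954$ ($t = 2 + 24 \left(-54\right) \left(-37\right) = 2 - -47952 = 2 + 47952 = 47954$)
$\left(\left(-124724 + t\right) - S\right) + 236274 = \left(\left(-124724 + 47954\right) - - \frac{711575251}{2098395}\right) + 236274 = \left(-76770 + \frac{711575251}{2098395}\right) + 236274 = - \frac{160382208899}{2098395} + 236274 = \frac{335413971331}{2098395}$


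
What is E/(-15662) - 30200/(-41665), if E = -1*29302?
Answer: 169386023/65255723 ≈ 2.5957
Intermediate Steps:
E = -29302
E/(-15662) - 30200/(-41665) = -29302/(-15662) - 30200/(-41665) = -29302*(-1/15662) - 30200*(-1/41665) = 14651/7831 + 6040/8333 = 169386023/65255723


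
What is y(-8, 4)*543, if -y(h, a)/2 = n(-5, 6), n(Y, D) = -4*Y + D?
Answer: -28236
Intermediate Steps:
n(Y, D) = D - 4*Y
y(h, a) = -52 (y(h, a) = -2*(6 - 4*(-5)) = -2*(6 + 20) = -2*26 = -52)
y(-8, 4)*543 = -52*543 = -28236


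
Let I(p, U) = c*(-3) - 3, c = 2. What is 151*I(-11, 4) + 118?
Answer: -1241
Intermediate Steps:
I(p, U) = -9 (I(p, U) = 2*(-3) - 3 = -6 - 3 = -9)
151*I(-11, 4) + 118 = 151*(-9) + 118 = -1359 + 118 = -1241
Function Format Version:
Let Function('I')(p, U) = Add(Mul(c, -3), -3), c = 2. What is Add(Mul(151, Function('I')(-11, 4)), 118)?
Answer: -1241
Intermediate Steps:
Function('I')(p, U) = -9 (Function('I')(p, U) = Add(Mul(2, -3), -3) = Add(-6, -3) = -9)
Add(Mul(151, Function('I')(-11, 4)), 118) = Add(Mul(151, -9), 118) = Add(-1359, 118) = -1241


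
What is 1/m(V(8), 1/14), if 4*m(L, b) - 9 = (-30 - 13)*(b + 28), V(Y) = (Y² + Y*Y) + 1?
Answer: -56/16773 ≈ -0.0033387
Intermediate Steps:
V(Y) = 1 + 2*Y² (V(Y) = (Y² + Y²) + 1 = 2*Y² + 1 = 1 + 2*Y²)
m(L, b) = -1195/4 - 43*b/4 (m(L, b) = 9/4 + ((-30 - 13)*(b + 28))/4 = 9/4 + (-43*(28 + b))/4 = 9/4 + (-1204 - 43*b)/4 = 9/4 + (-301 - 43*b/4) = -1195/4 - 43*b/4)
1/m(V(8), 1/14) = 1/(-1195/4 - 43/4/14) = 1/(-1195/4 - 43/4*1/14) = 1/(-1195/4 - 43/56) = 1/(-16773/56) = -56/16773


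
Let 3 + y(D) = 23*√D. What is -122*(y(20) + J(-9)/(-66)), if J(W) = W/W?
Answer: 12139/33 - 5612*√5 ≈ -12181.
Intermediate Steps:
J(W) = 1
y(D) = -3 + 23*√D
-122*(y(20) + J(-9)/(-66)) = -122*((-3 + 23*√20) + 1/(-66)) = -122*((-3 + 23*(2*√5)) + 1*(-1/66)) = -122*((-3 + 46*√5) - 1/66) = -122*(-199/66 + 46*√5) = 12139/33 - 5612*√5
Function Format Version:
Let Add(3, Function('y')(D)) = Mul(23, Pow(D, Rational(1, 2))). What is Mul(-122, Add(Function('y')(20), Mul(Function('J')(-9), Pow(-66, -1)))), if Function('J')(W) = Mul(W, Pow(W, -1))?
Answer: Add(Rational(12139, 33), Mul(-5612, Pow(5, Rational(1, 2)))) ≈ -12181.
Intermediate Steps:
Function('J')(W) = 1
Function('y')(D) = Add(-3, Mul(23, Pow(D, Rational(1, 2))))
Mul(-122, Add(Function('y')(20), Mul(Function('J')(-9), Pow(-66, -1)))) = Mul(-122, Add(Add(-3, Mul(23, Pow(20, Rational(1, 2)))), Mul(1, Pow(-66, -1)))) = Mul(-122, Add(Add(-3, Mul(23, Mul(2, Pow(5, Rational(1, 2))))), Mul(1, Rational(-1, 66)))) = Mul(-122, Add(Add(-3, Mul(46, Pow(5, Rational(1, 2)))), Rational(-1, 66))) = Mul(-122, Add(Rational(-199, 66), Mul(46, Pow(5, Rational(1, 2))))) = Add(Rational(12139, 33), Mul(-5612, Pow(5, Rational(1, 2))))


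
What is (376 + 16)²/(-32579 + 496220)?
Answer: 153664/463641 ≈ 0.33143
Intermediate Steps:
(376 + 16)²/(-32579 + 496220) = 392²/463641 = 153664*(1/463641) = 153664/463641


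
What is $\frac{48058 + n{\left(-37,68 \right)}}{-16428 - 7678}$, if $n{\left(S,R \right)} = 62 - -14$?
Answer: $- \frac{24067}{12053} \approx -1.9968$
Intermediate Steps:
$n{\left(S,R \right)} = 76$ ($n{\left(S,R \right)} = 62 + 14 = 76$)
$\frac{48058 + n{\left(-37,68 \right)}}{-16428 - 7678} = \frac{48058 + 76}{-16428 - 7678} = \frac{48134}{-24106} = 48134 \left(- \frac{1}{24106}\right) = - \frac{24067}{12053}$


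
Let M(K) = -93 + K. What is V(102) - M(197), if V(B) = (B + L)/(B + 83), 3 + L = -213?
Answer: -19354/185 ≈ -104.62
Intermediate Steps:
L = -216 (L = -3 - 213 = -216)
V(B) = (-216 + B)/(83 + B) (V(B) = (B - 216)/(B + 83) = (-216 + B)/(83 + B))
V(102) - M(197) = (-216 + 102)/(83 + 102) - (-93 + 197) = -114/185 - 1*104 = (1/185)*(-114) - 104 = -114/185 - 104 = -19354/185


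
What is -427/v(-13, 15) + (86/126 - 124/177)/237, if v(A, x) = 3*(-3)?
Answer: 41795120/880929 ≈ 47.444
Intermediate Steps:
v(A, x) = -9
-427/v(-13, 15) + (86/126 - 124/177)/237 = -427/(-9) + (86/126 - 124/177)/237 = -427*(-1/9) + (86*(1/126) - 124*1/177)*(1/237) = 427/9 + (43/63 - 124/177)*(1/237) = 427/9 - 67/3717*1/237 = 427/9 - 67/880929 = 41795120/880929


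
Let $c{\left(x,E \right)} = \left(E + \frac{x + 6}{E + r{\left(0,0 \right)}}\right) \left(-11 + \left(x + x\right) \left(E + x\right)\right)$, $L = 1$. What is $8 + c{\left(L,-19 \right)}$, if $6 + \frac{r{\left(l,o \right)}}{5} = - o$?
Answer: $\frac{6354}{7} \approx 907.71$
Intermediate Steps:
$r{\left(l,o \right)} = -30 - 5 o$ ($r{\left(l,o \right)} = -30 + 5 \left(- o\right) = -30 - 5 o$)
$c{\left(x,E \right)} = \left(-11 + 2 x \left(E + x\right)\right) \left(E + \frac{6 + x}{-30 + E}\right)$ ($c{\left(x,E \right)} = \left(E + \frac{x + 6}{E - 30}\right) \left(-11 + \left(x + x\right) \left(E + x\right)\right) = \left(E + \frac{6 + x}{E + \left(-30 + 0\right)}\right) \left(-11 + 2 x \left(E + x\right)\right) = \left(E + \frac{6 + x}{E - 30}\right) \left(-11 + 2 x \left(E + x\right)\right) = \left(E + \frac{6 + x}{-30 + E}\right) \left(-11 + 2 x \left(E + x\right)\right) = \left(-11 + 2 x \left(E + x\right)\right) \left(E + \frac{6 + x}{-30 + E}\right)$)
$8 + c{\left(L,-19 \right)} = 8 + \frac{-66 - 11 - 11 \left(-19\right)^{2} + 2 \cdot 1^{3} + 12 \cdot 1^{2} + 330 \left(-19\right) - 60 \left(-19\right)^{2} - - 1102 \cdot 1^{2} + 2 \cdot 1 \left(-19\right)^{3} + 2 \left(-19\right)^{2} \cdot 1^{2} + 12 \left(-19\right) 1}{-30 - 19} = 8 + \frac{-66 - 11 - 3971 + 2 \cdot 1 + 12 \cdot 1 - 6270 - 60 \cdot 361 - \left(-1102\right) 1 + 2 \cdot 1 \left(-6859\right) + 2 \cdot 361 \cdot 1 - 228}{-49} = 8 - \frac{-66 - 11 - 3971 + 2 + 12 - 6270 - 21660 + 1102 - 13718 + 722 - 228}{49} = 8 - - \frac{6298}{7} = 8 + \frac{6298}{7} = \frac{6354}{7}$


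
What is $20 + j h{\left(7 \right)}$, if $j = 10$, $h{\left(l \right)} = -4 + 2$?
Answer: $0$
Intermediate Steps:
$h{\left(l \right)} = -2$
$20 + j h{\left(7 \right)} = 20 + 10 \left(-2\right) = 20 - 20 = 0$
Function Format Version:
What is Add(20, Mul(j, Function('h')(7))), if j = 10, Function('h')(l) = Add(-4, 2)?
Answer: 0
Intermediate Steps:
Function('h')(l) = -2
Add(20, Mul(j, Function('h')(7))) = Add(20, Mul(10, -2)) = Add(20, -20) = 0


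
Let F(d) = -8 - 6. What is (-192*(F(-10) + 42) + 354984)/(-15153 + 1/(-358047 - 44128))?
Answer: -2510778525/108824246 ≈ -23.072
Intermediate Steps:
F(d) = -14
(-192*(F(-10) + 42) + 354984)/(-15153 + 1/(-358047 - 44128)) = (-192*(-14 + 42) + 354984)/(-15153 + 1/(-358047 - 44128)) = (-192*28 + 354984)/(-15153 + 1/(-402175)) = (-5376 + 354984)/(-15153 - 1/402175) = 349608/(-6094157776/402175) = 349608*(-402175/6094157776) = -2510778525/108824246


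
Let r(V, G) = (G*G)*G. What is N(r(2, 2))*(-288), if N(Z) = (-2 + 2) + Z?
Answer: -2304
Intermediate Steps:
r(V, G) = G**3 (r(V, G) = G**2*G = G**3)
N(Z) = Z (N(Z) = 0 + Z = Z)
N(r(2, 2))*(-288) = 2**3*(-288) = 8*(-288) = -2304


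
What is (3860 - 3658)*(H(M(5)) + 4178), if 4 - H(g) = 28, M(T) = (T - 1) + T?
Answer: 839108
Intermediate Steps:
M(T) = -1 + 2*T (M(T) = (-1 + T) + T = -1 + 2*T)
H(g) = -24 (H(g) = 4 - 1*28 = 4 - 28 = -24)
(3860 - 3658)*(H(M(5)) + 4178) = (3860 - 3658)*(-24 + 4178) = 202*4154 = 839108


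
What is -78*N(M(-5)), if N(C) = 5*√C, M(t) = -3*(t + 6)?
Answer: -390*I*√3 ≈ -675.5*I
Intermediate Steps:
M(t) = -18 - 3*t (M(t) = -3*(6 + t) = -18 - 3*t)
-78*N(M(-5)) = -390*√(-18 - 3*(-5)) = -390*√(-18 + 15) = -390*√(-3) = -390*I*√3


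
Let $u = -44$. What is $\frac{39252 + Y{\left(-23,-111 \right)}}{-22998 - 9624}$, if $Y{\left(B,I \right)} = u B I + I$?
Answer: $\frac{24397}{10874} \approx 2.2436$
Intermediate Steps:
$Y{\left(B,I \right)} = I - 44 B I$ ($Y{\left(B,I \right)} = - 44 B I + I = I - 44 B I$)
$\frac{39252 + Y{\left(-23,-111 \right)}}{-22998 - 9624} = \frac{39252 - 111 \left(1 - -1012\right)}{-22998 - 9624} = \frac{39252 - 111 \left(1 + 1012\right)}{-32622} = \left(39252 - 112443\right) \left(- \frac{1}{32622}\right) = \left(-73191\right) \left(- \frac{1}{32622}\right) = \frac{24397}{10874}$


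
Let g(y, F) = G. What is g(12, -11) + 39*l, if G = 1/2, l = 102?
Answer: 7957/2 ≈ 3978.5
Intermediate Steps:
G = ½ ≈ 0.50000
g(y, F) = ½
g(12, -11) + 39*l = ½ + 39*102 = ½ + 3978 = 7957/2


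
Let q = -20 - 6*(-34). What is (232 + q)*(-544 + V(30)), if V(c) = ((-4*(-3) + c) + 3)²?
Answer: 616096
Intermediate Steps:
q = 184 (q = -20 + 204 = 184)
V(c) = (15 + c)² (V(c) = ((12 + c) + 3)² = (15 + c)²)
(232 + q)*(-544 + V(30)) = (232 + 184)*(-544 + (15 + 30)²) = 416*(-544 + 45²) = 416*(-544 + 2025) = 416*1481 = 616096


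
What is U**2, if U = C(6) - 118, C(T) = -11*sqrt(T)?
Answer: 14650 + 2596*sqrt(6) ≈ 21009.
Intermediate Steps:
U = -118 - 11*sqrt(6) (U = -11*sqrt(6) - 118 = -118 - 11*sqrt(6) ≈ -144.94)
U**2 = (-118 - 11*sqrt(6))**2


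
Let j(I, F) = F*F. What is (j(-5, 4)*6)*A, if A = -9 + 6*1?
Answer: -288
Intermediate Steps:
j(I, F) = F²
A = -3 (A = -9 + 6 = -3)
(j(-5, 4)*6)*A = (4²*6)*(-3) = (16*6)*(-3) = 96*(-3) = -288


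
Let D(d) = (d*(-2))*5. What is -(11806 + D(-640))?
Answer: -18206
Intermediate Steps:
D(d) = -10*d (D(d) = -2*d*5 = -10*d)
-(11806 + D(-640)) = -(11806 - 10*(-640)) = -(11806 + 6400) = -1*18206 = -18206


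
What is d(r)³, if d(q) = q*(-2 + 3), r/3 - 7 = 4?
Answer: 35937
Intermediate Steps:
r = 33 (r = 21 + 3*4 = 21 + 12 = 33)
d(q) = q (d(q) = q*1 = q)
d(r)³ = 33³ = 35937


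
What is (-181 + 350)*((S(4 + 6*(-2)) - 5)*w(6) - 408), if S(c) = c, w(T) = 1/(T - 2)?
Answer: -278005/4 ≈ -69501.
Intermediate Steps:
w(T) = 1/(-2 + T)
(-181 + 350)*((S(4 + 6*(-2)) - 5)*w(6) - 408) = (-181 + 350)*(((4 + 6*(-2)) - 5)/(-2 + 6) - 408) = 169*(((4 - 12) - 5)/4 - 408) = 169*((-8 - 5)*(¼) - 408) = 169*(-13*¼ - 408) = 169*(-13/4 - 408) = 169*(-1645/4) = -278005/4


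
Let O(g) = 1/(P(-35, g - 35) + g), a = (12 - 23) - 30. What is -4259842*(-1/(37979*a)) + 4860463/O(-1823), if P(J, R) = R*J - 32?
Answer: 2933341791962691/9553 ≈ 3.0706e+11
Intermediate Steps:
P(J, R) = -32 + J*R (P(J, R) = J*R - 32 = -32 + J*R)
a = -41 (a = -11 - 30 = -41)
O(g) = 1/(1193 - 34*g) (O(g) = 1/((-32 - 35*(g - 35)) + g) = 1/((-32 - 35*(-35 + g)) + g) = 1/((-32 + (1225 - 35*g)) + g) = 1/((1193 - 35*g) + g) = 1/(1193 - 34*g))
-4259842*(-1/(37979*a)) + 4860463/O(-1823) = -4259842/((-41*(-37979))) + 4860463/((-1/(-1193 + 34*(-1823)))) = -4259842/1557139 + 4860463/((-1/(-1193 - 61982))) = -4259842*1/1557139 + 4860463/((-1/(-63175))) = -26134/9553 + 4860463/((-1*(-1/63175))) = -26134/9553 + 4860463/(1/63175) = -26134/9553 + 4860463*63175 = -26134/9553 + 307059750025 = 2933341791962691/9553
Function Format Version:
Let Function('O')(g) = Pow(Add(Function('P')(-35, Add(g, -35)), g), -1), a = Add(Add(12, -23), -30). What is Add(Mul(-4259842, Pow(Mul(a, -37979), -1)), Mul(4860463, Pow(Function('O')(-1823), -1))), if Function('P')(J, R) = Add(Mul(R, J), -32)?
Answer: Rational(2933341791962691, 9553) ≈ 3.0706e+11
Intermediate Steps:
Function('P')(J, R) = Add(-32, Mul(J, R)) (Function('P')(J, R) = Add(Mul(J, R), -32) = Add(-32, Mul(J, R)))
a = -41 (a = Add(-11, -30) = -41)
Function('O')(g) = Pow(Add(1193, Mul(-34, g)), -1) (Function('O')(g) = Pow(Add(Add(-32, Mul(-35, Add(g, -35))), g), -1) = Pow(Add(Add(-32, Mul(-35, Add(-35, g))), g), -1) = Pow(Add(Add(-32, Add(1225, Mul(-35, g))), g), -1) = Pow(Add(Add(1193, Mul(-35, g)), g), -1) = Pow(Add(1193, Mul(-34, g)), -1))
Add(Mul(-4259842, Pow(Mul(a, -37979), -1)), Mul(4860463, Pow(Function('O')(-1823), -1))) = Add(Mul(-4259842, Pow(Mul(-41, -37979), -1)), Mul(4860463, Pow(Mul(-1, Pow(Add(-1193, Mul(34, -1823)), -1)), -1))) = Add(Mul(-4259842, Pow(1557139, -1)), Mul(4860463, Pow(Mul(-1, Pow(Add(-1193, -61982), -1)), -1))) = Add(Mul(-4259842, Rational(1, 1557139)), Mul(4860463, Pow(Mul(-1, Pow(-63175, -1)), -1))) = Add(Rational(-26134, 9553), Mul(4860463, Pow(Mul(-1, Rational(-1, 63175)), -1))) = Add(Rational(-26134, 9553), Mul(4860463, Pow(Rational(1, 63175), -1))) = Add(Rational(-26134, 9553), Mul(4860463, 63175)) = Add(Rational(-26134, 9553), 307059750025) = Rational(2933341791962691, 9553)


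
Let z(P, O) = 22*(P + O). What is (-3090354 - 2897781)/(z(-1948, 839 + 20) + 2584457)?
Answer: -5988135/2560499 ≈ -2.3387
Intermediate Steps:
z(P, O) = 22*O + 22*P (z(P, O) = 22*(O + P) = 22*O + 22*P)
(-3090354 - 2897781)/(z(-1948, 839 + 20) + 2584457) = (-3090354 - 2897781)/((22*(839 + 20) + 22*(-1948)) + 2584457) = -5988135/((22*859 - 42856) + 2584457) = -5988135/((18898 - 42856) + 2584457) = -5988135/(-23958 + 2584457) = -5988135/2560499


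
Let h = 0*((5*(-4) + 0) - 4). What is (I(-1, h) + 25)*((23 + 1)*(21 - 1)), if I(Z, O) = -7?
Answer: 8640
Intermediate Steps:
h = 0 (h = 0*((-20 + 0) - 4) = 0*(-20 - 4) = 0*(-24) = 0)
(I(-1, h) + 25)*((23 + 1)*(21 - 1)) = (-7 + 25)*((23 + 1)*(21 - 1)) = 18*(24*20) = 18*480 = 8640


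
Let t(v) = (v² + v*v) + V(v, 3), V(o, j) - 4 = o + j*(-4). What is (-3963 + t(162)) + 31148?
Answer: 79827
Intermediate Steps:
V(o, j) = 4 + o - 4*j (V(o, j) = 4 + (o + j*(-4)) = 4 + (o - 4*j) = 4 + o - 4*j)
t(v) = -8 + v + 2*v² (t(v) = (v² + v*v) + (4 + v - 4*3) = (v² + v²) + (4 + v - 12) = 2*v² + (-8 + v) = -8 + v + 2*v²)
(-3963 + t(162)) + 31148 = (-3963 + (-8 + 162 + 2*162²)) + 31148 = (-3963 + (-8 + 162 + 2*26244)) + 31148 = (-3963 + (-8 + 162 + 52488)) + 31148 = (-3963 + 52642) + 31148 = 48679 + 31148 = 79827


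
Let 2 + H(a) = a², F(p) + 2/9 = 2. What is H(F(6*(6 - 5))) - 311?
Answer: -25097/81 ≈ -309.84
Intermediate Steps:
F(p) = 16/9 (F(p) = -2/9 + 2 = 16/9)
H(a) = -2 + a²
H(F(6*(6 - 5))) - 311 = (-2 + (16/9)²) - 311 = (-2 + 256/81) - 311 = 94/81 - 311 = -25097/81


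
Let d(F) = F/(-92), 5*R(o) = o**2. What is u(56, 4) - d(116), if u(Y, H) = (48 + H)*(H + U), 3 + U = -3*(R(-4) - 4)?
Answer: 20477/115 ≈ 178.06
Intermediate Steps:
R(o) = o**2/5
U = -3/5 (U = -3 - 3*((1/5)*(-4)**2 - 4) = -3 - 3*((1/5)*16 - 4) = -3 - 3*(16/5 - 4) = -3 - 3*(-4/5) = -3 + 12/5 = -3/5 ≈ -0.60000)
d(F) = -F/92 (d(F) = F*(-1/92) = -F/92)
u(Y, H) = (48 + H)*(-3/5 + H) (u(Y, H) = (48 + H)*(H - 3/5) = (48 + H)*(-3/5 + H))
u(56, 4) - d(116) = (-144/5 + 4**2 + (237/5)*4) - (-1)*116/92 = (-144/5 + 16 + 948/5) - 1*(-29/23) = 884/5 + 29/23 = 20477/115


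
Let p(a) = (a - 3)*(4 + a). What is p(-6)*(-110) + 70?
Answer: -1910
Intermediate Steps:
p(a) = (-3 + a)*(4 + a)
p(-6)*(-110) + 70 = (-12 - 6 + (-6)**2)*(-110) + 70 = (-12 - 6 + 36)*(-110) + 70 = 18*(-110) + 70 = -1980 + 70 = -1910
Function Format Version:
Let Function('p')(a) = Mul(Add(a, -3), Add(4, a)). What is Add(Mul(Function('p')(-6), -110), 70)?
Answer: -1910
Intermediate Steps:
Function('p')(a) = Mul(Add(-3, a), Add(4, a))
Add(Mul(Function('p')(-6), -110), 70) = Add(Mul(Add(-12, -6, Pow(-6, 2)), -110), 70) = Add(Mul(Add(-12, -6, 36), -110), 70) = Add(Mul(18, -110), 70) = Add(-1980, 70) = -1910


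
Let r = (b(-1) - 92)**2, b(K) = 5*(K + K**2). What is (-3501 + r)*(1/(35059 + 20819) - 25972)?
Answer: -7202620328645/55878 ≈ -1.2890e+8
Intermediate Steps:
b(K) = 5*K + 5*K**2
r = 8464 (r = (5*(-1)*(1 - 1) - 92)**2 = (5*(-1)*0 - 92)**2 = (0 - 92)**2 = (-92)**2 = 8464)
(-3501 + r)*(1/(35059 + 20819) - 25972) = (-3501 + 8464)*(1/(35059 + 20819) - 25972) = 4963*(1/55878 - 25972) = 4963*(-1451263415/55878) = -7202620328645/55878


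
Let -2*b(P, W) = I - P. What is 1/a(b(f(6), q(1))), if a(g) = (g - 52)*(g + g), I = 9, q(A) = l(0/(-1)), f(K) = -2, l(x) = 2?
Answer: 2/1265 ≈ 0.0015810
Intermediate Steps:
q(A) = 2
b(P, W) = -9/2 + P/2 (b(P, W) = -(9 - P)/2 = -9/2 + P/2)
a(g) = 2*g*(-52 + g) (a(g) = (-52 + g)*(2*g) = 2*g*(-52 + g))
1/a(b(f(6), q(1))) = 1/(2*(-9/2 + (½)*(-2))*(-52 + (-9/2 + (½)*(-2)))) = 1/(2*(-9/2 - 1)*(-52 + (-9/2 - 1))) = 1/(2*(-11/2)*(-52 - 11/2)) = 1/(2*(-11/2)*(-115/2)) = 1/(1265/2) = 2/1265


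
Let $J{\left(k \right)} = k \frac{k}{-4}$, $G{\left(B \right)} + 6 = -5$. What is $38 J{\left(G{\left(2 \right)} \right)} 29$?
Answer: $- \frac{66671}{2} \approx -33336.0$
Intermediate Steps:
$G{\left(B \right)} = -11$ ($G{\left(B \right)} = -6 - 5 = -11$)
$J{\left(k \right)} = - \frac{k^{2}}{4}$ ($J{\left(k \right)} = k k \left(- \frac{1}{4}\right) = k \left(- \frac{k}{4}\right) = - \frac{k^{2}}{4}$)
$38 J{\left(G{\left(2 \right)} \right)} 29 = 38 \left(- \frac{\left(-11\right)^{2}}{4}\right) 29 = 38 \left(\left(- \frac{1}{4}\right) 121\right) 29 = 38 \left(- \frac{121}{4}\right) 29 = \left(- \frac{2299}{2}\right) 29 = - \frac{66671}{2}$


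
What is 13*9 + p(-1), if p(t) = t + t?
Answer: 115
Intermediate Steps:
p(t) = 2*t
13*9 + p(-1) = 13*9 + 2*(-1) = 117 - 2 = 115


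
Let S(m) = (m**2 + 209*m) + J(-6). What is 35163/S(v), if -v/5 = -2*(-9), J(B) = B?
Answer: -11721/3572 ≈ -3.2814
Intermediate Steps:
v = -90 (v = -(-10)*(-9) = -5*18 = -90)
S(m) = -6 + m**2 + 209*m (S(m) = (m**2 + 209*m) - 6 = -6 + m**2 + 209*m)
35163/S(v) = 35163/(-6 + (-90)**2 + 209*(-90)) = 35163/(-6 + 8100 - 18810) = 35163/(-10716) = 35163*(-1/10716) = -11721/3572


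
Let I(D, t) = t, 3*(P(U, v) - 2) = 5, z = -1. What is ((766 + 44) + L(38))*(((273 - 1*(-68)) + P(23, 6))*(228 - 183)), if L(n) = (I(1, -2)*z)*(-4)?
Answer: 12439020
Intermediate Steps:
P(U, v) = 11/3 (P(U, v) = 2 + (⅓)*5 = 2 + 5/3 = 11/3)
L(n) = -8 (L(n) = -2*(-1)*(-4) = 2*(-4) = -8)
((766 + 44) + L(38))*(((273 - 1*(-68)) + P(23, 6))*(228 - 183)) = ((766 + 44) - 8)*(((273 - 1*(-68)) + 11/3)*(228 - 183)) = (810 - 8)*(((273 + 68) + 11/3)*45) = 802*((341 + 11/3)*45) = 802*((1034/3)*45) = 802*15510 = 12439020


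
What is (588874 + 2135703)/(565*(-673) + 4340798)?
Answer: 2724577/3960553 ≈ 0.68793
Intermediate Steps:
(588874 + 2135703)/(565*(-673) + 4340798) = 2724577/(-380245 + 4340798) = 2724577/3960553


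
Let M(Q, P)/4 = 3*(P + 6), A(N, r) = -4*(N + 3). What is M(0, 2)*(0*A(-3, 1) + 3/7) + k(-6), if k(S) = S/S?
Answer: 295/7 ≈ 42.143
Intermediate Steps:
k(S) = 1
A(N, r) = -12 - 4*N (A(N, r) = -4*(3 + N) = -12 - 4*N)
M(Q, P) = 72 + 12*P (M(Q, P) = 4*(3*(P + 6)) = 4*(3*(6 + P)) = 4*(18 + 3*P) = 72 + 12*P)
M(0, 2)*(0*A(-3, 1) + 3/7) + k(-6) = (72 + 12*2)*(0*(-12 - 4*(-3)) + 3/7) + 1 = (72 + 24)*(0*(-12 + 12) + 3*(⅐)) + 1 = 96*(0*0 + 3/7) + 1 = 96*(0 + 3/7) + 1 = 96*(3/7) + 1 = 288/7 + 1 = 295/7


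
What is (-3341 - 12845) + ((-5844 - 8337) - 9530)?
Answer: -39897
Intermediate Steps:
(-3341 - 12845) + ((-5844 - 8337) - 9530) = -16186 + (-14181 - 9530) = -16186 - 23711 = -39897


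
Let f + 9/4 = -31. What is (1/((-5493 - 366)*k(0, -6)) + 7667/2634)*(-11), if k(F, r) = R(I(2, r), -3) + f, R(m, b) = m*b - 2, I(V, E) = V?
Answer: -2470655927/77163030 ≈ -32.019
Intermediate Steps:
f = -133/4 (f = -9/4 - 31 = -133/4 ≈ -33.250)
R(m, b) = -2 + b*m (R(m, b) = b*m - 2 = -2 + b*m)
k(F, r) = -165/4 (k(F, r) = (-2 - 3*2) - 133/4 = (-2 - 6) - 133/4 = -8 - 133/4 = -165/4)
(1/((-5493 - 366)*k(0, -6)) + 7667/2634)*(-11) = (1/((-5493 - 366)*(-165/4)) + 7667/2634)*(-11) = (-4/165/(-5859) + 7667*(1/2634))*(-11) = (-1/5859*(-4/165) + 7667/2634)*(-11) = (4/966735 + 7667/2634)*(-11) = (2470655927/848793330)*(-11) = -2470655927/77163030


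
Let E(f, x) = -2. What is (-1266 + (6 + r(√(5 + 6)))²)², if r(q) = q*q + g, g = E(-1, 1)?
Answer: 1083681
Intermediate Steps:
g = -2
r(q) = -2 + q² (r(q) = q*q - 2 = q² - 2 = -2 + q²)
(-1266 + (6 + r(√(5 + 6)))²)² = (-1266 + (6 + (-2 + (√(5 + 6))²))²)² = (-1266 + (6 + (-2 + (√11)²))²)² = (-1266 + (6 + (-2 + 11))²)² = (-1266 + (6 + 9)²)² = (-1266 + 15²)² = (-1266 + 225)² = (-1041)² = 1083681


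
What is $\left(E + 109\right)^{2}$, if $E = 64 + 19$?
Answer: $36864$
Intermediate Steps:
$E = 83$
$\left(E + 109\right)^{2} = \left(83 + 109\right)^{2} = 192^{2} = 36864$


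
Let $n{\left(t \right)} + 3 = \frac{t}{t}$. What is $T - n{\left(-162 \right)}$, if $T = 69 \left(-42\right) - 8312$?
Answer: $-11208$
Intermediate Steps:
$n{\left(t \right)} = -2$ ($n{\left(t \right)} = -3 + \frac{t}{t} = -3 + 1 = -2$)
$T = -11210$ ($T = -2898 - 8312 = -11210$)
$T - n{\left(-162 \right)} = -11210 - -2 = -11210 + 2 = -11208$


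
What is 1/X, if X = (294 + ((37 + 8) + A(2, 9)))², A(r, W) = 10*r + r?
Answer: 1/130321 ≈ 7.6734e-6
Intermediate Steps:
A(r, W) = 11*r
X = 130321 (X = (294 + ((37 + 8) + 11*2))² = (294 + (45 + 22))² = (294 + 67)² = 361² = 130321)
1/X = 1/130321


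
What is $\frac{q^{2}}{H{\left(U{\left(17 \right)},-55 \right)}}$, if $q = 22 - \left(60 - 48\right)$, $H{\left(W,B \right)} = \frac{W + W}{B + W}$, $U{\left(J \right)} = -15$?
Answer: $\frac{700}{3} \approx 233.33$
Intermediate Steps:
$H{\left(W,B \right)} = \frac{2 W}{B + W}$
$q = 10$ ($q = 22 - \left(60 - 48\right) = 22 - 12 = 10$)
$\frac{q^{2}}{H{\left(U{\left(17 \right)},-55 \right)}} = \frac{10^{2}}{2 \left(-15\right) \frac{1}{-55 - 15}} = \frac{100}{2 \left(-15\right) \frac{1}{-70}} = \frac{100}{2 \left(-15\right) \left(- \frac{1}{70}\right)} = \frac{100}{\frac{3}{7}} = 100 \cdot \frac{7}{3} = \frac{700}{3}$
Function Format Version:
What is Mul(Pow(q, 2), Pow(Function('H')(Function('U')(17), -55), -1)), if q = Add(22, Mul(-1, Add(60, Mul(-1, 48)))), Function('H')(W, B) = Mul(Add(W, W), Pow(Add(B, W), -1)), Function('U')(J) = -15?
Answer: Rational(700, 3) ≈ 233.33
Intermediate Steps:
Function('H')(W, B) = Mul(2, W, Pow(Add(B, W), -1)) (Function('H')(W, B) = Mul(Mul(2, W), Pow(Add(B, W), -1)) = Mul(2, W, Pow(Add(B, W), -1)))
q = 10 (q = Add(22, Mul(-1, Add(60, -48))) = Add(22, Mul(-1, 12)) = Add(22, -12) = 10)
Mul(Pow(q, 2), Pow(Function('H')(Function('U')(17), -55), -1)) = Mul(Pow(10, 2), Pow(Mul(2, -15, Pow(Add(-55, -15), -1)), -1)) = Mul(100, Pow(Mul(2, -15, Pow(-70, -1)), -1)) = Mul(100, Pow(Mul(2, -15, Rational(-1, 70)), -1)) = Mul(100, Pow(Rational(3, 7), -1)) = Mul(100, Rational(7, 3)) = Rational(700, 3)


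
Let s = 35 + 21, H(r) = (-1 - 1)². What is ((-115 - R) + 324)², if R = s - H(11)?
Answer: 24649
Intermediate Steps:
H(r) = 4 (H(r) = (-2)² = 4)
s = 56
R = 52 (R = 56 - 1*4 = 56 - 4 = 52)
((-115 - R) + 324)² = ((-115 - 1*52) + 324)² = ((-115 - 52) + 324)² = (-167 + 324)² = 157² = 24649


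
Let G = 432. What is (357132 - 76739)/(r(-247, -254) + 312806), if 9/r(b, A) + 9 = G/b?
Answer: 82715935/92277523 ≈ 0.89638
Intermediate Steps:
r(b, A) = 9/(-9 + 432/b)
(357132 - 76739)/(r(-247, -254) + 312806) = (357132 - 76739)/(-1*(-247)/(-48 - 247) + 312806) = 280393/(-1*(-247)/(-295) + 312806) = 280393/(-1*(-247)*(-1/295) + 312806) = 280393/(-247/295 + 312806) = 280393/(92277523/295) = 280393*(295/92277523) = 82715935/92277523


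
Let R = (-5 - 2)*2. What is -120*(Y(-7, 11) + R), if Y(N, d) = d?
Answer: 360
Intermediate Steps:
R = -14 (R = -7*2 = -14)
-120*(Y(-7, 11) + R) = -120*(11 - 14) = -120*(-3) = 360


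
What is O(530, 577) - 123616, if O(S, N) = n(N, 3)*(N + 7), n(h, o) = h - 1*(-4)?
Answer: 215688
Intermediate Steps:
n(h, o) = 4 + h (n(h, o) = h + 4 = 4 + h)
O(S, N) = (4 + N)*(7 + N) (O(S, N) = (4 + N)*(N + 7) = (4 + N)*(7 + N))
O(530, 577) - 123616 = (4 + 577)*(7 + 577) - 123616 = 581*584 - 123616 = 339304 - 123616 = 215688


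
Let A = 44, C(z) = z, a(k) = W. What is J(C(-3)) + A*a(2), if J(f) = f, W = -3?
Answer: -135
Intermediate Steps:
a(k) = -3
J(C(-3)) + A*a(2) = -3 + 44*(-3) = -3 - 132 = -135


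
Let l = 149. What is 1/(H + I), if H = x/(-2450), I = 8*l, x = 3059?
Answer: 350/416763 ≈ 0.00083981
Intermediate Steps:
I = 1192 (I = 8*149 = 1192)
H = -437/350 (H = 3059/(-2450) = 3059*(-1/2450) = -437/350 ≈ -1.2486)
1/(H + I) = 1/(-437/350 + 1192) = 1/(416763/350) = 350/416763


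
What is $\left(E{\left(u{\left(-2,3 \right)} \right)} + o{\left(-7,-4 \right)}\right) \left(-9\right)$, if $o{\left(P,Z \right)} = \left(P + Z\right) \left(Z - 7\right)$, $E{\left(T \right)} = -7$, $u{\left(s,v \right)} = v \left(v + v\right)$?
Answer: $-1026$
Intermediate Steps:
$u{\left(s,v \right)} = 2 v^{2}$ ($u{\left(s,v \right)} = v 2 v = 2 v^{2}$)
$o{\left(P,Z \right)} = \left(-7 + Z\right) \left(P + Z\right)$ ($o{\left(P,Z \right)} = \left(P + Z\right) \left(-7 + Z\right) = \left(-7 + Z\right) \left(P + Z\right)$)
$\left(E{\left(u{\left(-2,3 \right)} \right)} + o{\left(-7,-4 \right)}\right) \left(-9\right) = \left(-7 - \left(-105 - 16\right)\right) \left(-9\right) = \left(-7 + \left(16 + 49 + 28 + 28\right)\right) \left(-9\right) = \left(-7 + 121\right) \left(-9\right) = 114 \left(-9\right) = -1026$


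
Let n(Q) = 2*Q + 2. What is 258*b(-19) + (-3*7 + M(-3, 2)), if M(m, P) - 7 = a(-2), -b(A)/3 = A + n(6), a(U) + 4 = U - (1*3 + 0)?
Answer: 3847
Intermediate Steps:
n(Q) = 2 + 2*Q
a(U) = -7 + U (a(U) = -4 + (U - (1*3 + 0)) = -4 + (U - (3 + 0)) = -4 + (U - 1*3) = -4 + (U - 3) = -4 + (-3 + U) = -7 + U)
b(A) = -42 - 3*A (b(A) = -3*(A + (2 + 2*6)) = -3*(A + (2 + 12)) = -3*(A + 14) = -3*(14 + A) = -42 - 3*A)
M(m, P) = -2 (M(m, P) = 7 + (-7 - 2) = 7 - 9 = -2)
258*b(-19) + (-3*7 + M(-3, 2)) = 258*(-42 - 3*(-19)) + (-3*7 - 2) = 258*(-42 + 57) + (-21 - 2) = 258*15 - 23 = 3870 - 23 = 3847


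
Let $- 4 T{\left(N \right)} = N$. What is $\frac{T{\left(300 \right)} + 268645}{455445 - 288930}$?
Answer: $\frac{53714}{33303} \approx 1.6129$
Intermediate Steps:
$T{\left(N \right)} = - \frac{N}{4}$
$\frac{T{\left(300 \right)} + 268645}{455445 - 288930} = \frac{\left(- \frac{1}{4}\right) 300 + 268645}{455445 - 288930} = \frac{-75 + 268645}{455445 - 288930} = \frac{268570}{166515} = 268570 \cdot \frac{1}{166515} = \frac{53714}{33303}$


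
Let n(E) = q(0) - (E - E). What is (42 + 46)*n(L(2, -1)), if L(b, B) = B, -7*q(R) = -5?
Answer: 440/7 ≈ 62.857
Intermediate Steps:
q(R) = 5/7 (q(R) = -⅐*(-5) = 5/7)
n(E) = 5/7 (n(E) = 5/7 - (E - E) = 5/7 - 1*0 = 5/7 + 0 = 5/7)
(42 + 46)*n(L(2, -1)) = (42 + 46)*(5/7) = 88*(5/7) = 440/7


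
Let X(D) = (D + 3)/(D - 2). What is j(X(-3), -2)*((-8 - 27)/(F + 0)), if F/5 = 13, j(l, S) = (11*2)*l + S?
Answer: 14/13 ≈ 1.0769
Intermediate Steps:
X(D) = (3 + D)/(-2 + D)
j(l, S) = S + 22*l (j(l, S) = 22*l + S = S + 22*l)
F = 65 (F = 5*13 = 65)
j(X(-3), -2)*((-8 - 27)/(F + 0)) = (-2 + 22*((3 - 3)/(-2 - 3)))*((-8 - 27)/(65 + 0)) = (-2 + 22*(0/(-5)))*(-35/65) = (-2 + 22*(-1/5*0))*(-35*1/65) = (-2 + 22*0)*(-7/13) = (-2 + 0)*(-7/13) = -2*(-7/13) = 14/13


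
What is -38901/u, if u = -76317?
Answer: 12967/25439 ≈ 0.50973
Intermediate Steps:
-38901/u = -38901/(-76317) = -38901*(-1/76317) = 12967/25439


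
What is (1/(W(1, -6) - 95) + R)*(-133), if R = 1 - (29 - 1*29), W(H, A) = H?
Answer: -12369/94 ≈ -131.59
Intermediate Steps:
R = 1 (R = 1 - (29 - 29) = 1 - 1*0 = 1 + 0 = 1)
(1/(W(1, -6) - 95) + R)*(-133) = (1/(1 - 95) + 1)*(-133) = (1/(-94) + 1)*(-133) = (-1/94 + 1)*(-133) = (93/94)*(-133) = -12369/94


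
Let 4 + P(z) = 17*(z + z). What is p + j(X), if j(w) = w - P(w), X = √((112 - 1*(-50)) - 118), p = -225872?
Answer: -225868 - 66*√11 ≈ -2.2609e+5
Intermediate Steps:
X = 2*√11 (X = √((112 + 50) - 118) = √(162 - 118) = √44 = 2*√11 ≈ 6.6332)
P(z) = -4 + 34*z (P(z) = -4 + 17*(z + z) = -4 + 17*(2*z) = -4 + 34*z)
j(w) = 4 - 33*w (j(w) = w - (-4 + 34*w) = w + (4 - 34*w) = 4 - 33*w)
p + j(X) = -225872 + (4 - 66*√11) = -225868 - 66*√11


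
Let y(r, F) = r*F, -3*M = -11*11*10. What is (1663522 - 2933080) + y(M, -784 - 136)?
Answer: -4921874/3 ≈ -1.6406e+6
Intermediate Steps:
M = 1210/3 (M = -(-11*11)*10/3 = -(-121)*10/3 = -1/3*(-1210) = 1210/3 ≈ 403.33)
y(r, F) = F*r
(1663522 - 2933080) + y(M, -784 - 136) = (1663522 - 2933080) + (-784 - 136)*(1210/3) = -1269558 - 920*1210/3 = -1269558 - 1113200/3 = -4921874/3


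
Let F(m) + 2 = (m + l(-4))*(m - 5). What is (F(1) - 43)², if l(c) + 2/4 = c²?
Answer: 12321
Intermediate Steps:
l(c) = -½ + c²
F(m) = -2 + (-5 + m)*(31/2 + m) (F(m) = -2 + (m + (-½ + (-4)²))*(m - 5) = -2 + (m + (-½ + 16))*(-5 + m) = -2 + (m + 31/2)*(-5 + m) = -2 + (31/2 + m)*(-5 + m) = -2 + (-5 + m)*(31/2 + m))
(F(1) - 43)² = ((-159/2 + 1² + (21/2)*1) - 43)² = ((-159/2 + 1 + 21/2) - 43)² = (-68 - 43)² = (-111)² = 12321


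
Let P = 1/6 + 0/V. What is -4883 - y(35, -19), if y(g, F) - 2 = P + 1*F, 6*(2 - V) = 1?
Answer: -29197/6 ≈ -4866.2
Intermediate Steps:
V = 11/6 (V = 2 - ⅙*1 = 2 - ⅙ = 11/6 ≈ 1.8333)
P = ⅙ (P = 1/6 + 0/(11/6) = 1*(⅙) + 0*(6/11) = ⅙ + 0 = ⅙ ≈ 0.16667)
y(g, F) = 13/6 + F (y(g, F) = 2 + (⅙ + 1*F) = 2 + (⅙ + F) = 13/6 + F)
-4883 - y(35, -19) = -4883 - (13/6 - 19) = -4883 - 1*(-101/6) = -4883 + 101/6 = -29197/6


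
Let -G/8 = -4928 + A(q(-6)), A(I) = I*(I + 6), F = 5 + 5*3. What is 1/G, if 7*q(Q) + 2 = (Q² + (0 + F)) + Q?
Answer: 49/1897216 ≈ 2.5827e-5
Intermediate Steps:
F = 20 (F = 5 + 15 = 20)
q(Q) = 18/7 + Q/7 + Q²/7 (q(Q) = -2/7 + ((Q² + (0 + 20)) + Q)/7 = -2/7 + ((Q² + 20) + Q)/7 = -2/7 + ((20 + Q²) + Q)/7 = -2/7 + (20 + Q + Q²)/7 = -2/7 + (20/7 + Q/7 + Q²/7) = 18/7 + Q/7 + Q²/7)
A(I) = I*(6 + I)
G = 1897216/49 (G = -8*(-4928 + (18/7 + (⅐)*(-6) + (⅐)*(-6)²)*(6 + (18/7 + (⅐)*(-6) + (⅐)*(-6)²))) = -8*(-4928 + (18/7 - 6/7 + (⅐)*36)*(6 + (18/7 - 6/7 + (⅐)*36))) = -8*(-4928 + (18/7 - 6/7 + 36/7)*(6 + (18/7 - 6/7 + 36/7))) = -8*(-4928 + 48*(6 + 48/7)/7) = -8*(-4928 + (48/7)*(90/7)) = -8*(-4928 + 4320/49) = -8*(-237152/49) = 1897216/49 ≈ 38719.)
1/G = 1/(1897216/49) = 49/1897216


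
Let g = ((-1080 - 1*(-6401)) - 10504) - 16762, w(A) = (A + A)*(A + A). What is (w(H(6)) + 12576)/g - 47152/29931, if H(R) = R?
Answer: -8578624/3980823 ≈ -2.1550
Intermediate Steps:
w(A) = 4*A**2 (w(A) = (2*A)*(2*A) = 4*A**2)
g = -21945 (g = ((-1080 + 6401) - 10504) - 16762 = (5321 - 10504) - 16762 = -5183 - 16762 = -21945)
(w(H(6)) + 12576)/g - 47152/29931 = (4*6**2 + 12576)/(-21945) - 47152/29931 = (4*36 + 12576)*(-1/21945) - 47152*1/29931 = (144 + 12576)*(-1/21945) - 47152/29931 = 12720*(-1/21945) - 47152/29931 = -848/1463 - 47152/29931 = -8578624/3980823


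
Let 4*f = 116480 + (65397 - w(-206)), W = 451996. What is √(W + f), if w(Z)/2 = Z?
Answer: √1990273/2 ≈ 705.38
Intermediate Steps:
w(Z) = 2*Z
f = 182289/4 (f = (116480 + (65397 - 2*(-206)))/4 = (116480 + (65397 - 1*(-412)))/4 = (116480 + (65397 + 412))/4 = (116480 + 65809)/4 = (¼)*182289 = 182289/4 ≈ 45572.)
√(W + f) = √(451996 + 182289/4) = √(1990273/4) = √1990273/2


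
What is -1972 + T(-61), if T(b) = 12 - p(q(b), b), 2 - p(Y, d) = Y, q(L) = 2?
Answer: -1960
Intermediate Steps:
p(Y, d) = 2 - Y
T(b) = 12 (T(b) = 12 - (2 - 1*2) = 12 - (2 - 2) = 12 - 1*0 = 12 + 0 = 12)
-1972 + T(-61) = -1972 + 12 = -1960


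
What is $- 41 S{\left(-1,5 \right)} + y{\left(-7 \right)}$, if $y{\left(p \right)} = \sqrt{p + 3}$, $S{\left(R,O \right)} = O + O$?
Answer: $-410 + 2 i \approx -410.0 + 2.0 i$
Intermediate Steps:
$S{\left(R,O \right)} = 2 O$
$y{\left(p \right)} = \sqrt{3 + p}$
$- 41 S{\left(-1,5 \right)} + y{\left(-7 \right)} = - 41 \cdot 2 \cdot 5 + \sqrt{3 - 7} = \left(-41\right) 10 + \sqrt{-4} = -410 + 2 i$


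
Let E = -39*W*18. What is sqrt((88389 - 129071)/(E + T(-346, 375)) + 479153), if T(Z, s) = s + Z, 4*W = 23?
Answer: sqrt(30781548661885)/8015 ≈ 692.22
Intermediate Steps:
W = 23/4 (W = (1/4)*23 = 23/4 ≈ 5.7500)
E = -8073/2 (E = -39*23/4*18 = -897/4*18 = -8073/2 ≈ -4036.5)
T(Z, s) = Z + s
sqrt((88389 - 129071)/(E + T(-346, 375)) + 479153) = sqrt((88389 - 129071)/(-8073/2 + (-346 + 375)) + 479153) = sqrt(-40682/(-8073/2 + 29) + 479153) = sqrt(-40682/(-8015/2) + 479153) = sqrt(-40682*(-2/8015) + 479153) = sqrt(81364/8015 + 479153) = sqrt(3840492659/8015) = sqrt(30781548661885)/8015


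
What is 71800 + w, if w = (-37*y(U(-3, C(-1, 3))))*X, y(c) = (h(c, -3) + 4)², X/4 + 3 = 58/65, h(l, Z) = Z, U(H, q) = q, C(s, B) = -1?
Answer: 4687276/65 ≈ 72112.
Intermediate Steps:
X = -548/65 (X = -12 + 4*(58/65) = -12 + 232/65 = -548/65 ≈ -8.4308)
y(c) = 1 (y(c) = (-3 + 4)² = 1² = 1)
w = 20276/65 (w = -37*1*(-548/65) = -37*(-548/65) = 20276/65 ≈ 311.94)
71800 + w = 71800 + 20276/65 = 4687276/65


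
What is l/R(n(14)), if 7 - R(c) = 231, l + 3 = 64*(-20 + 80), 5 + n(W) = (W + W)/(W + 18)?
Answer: -3837/224 ≈ -17.129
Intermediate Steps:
n(W) = -5 + 2*W/(18 + W) (n(W) = -5 + (W + W)/(W + 18) = -5 + (2*W)/(18 + W) = -5 + 2*W/(18 + W))
l = 3837 (l = -3 + 64*(-20 + 80) = -3 + 64*60 = -3 + 3840 = 3837)
R(c) = -224 (R(c) = 7 - 1*231 = 7 - 231 = -224)
l/R(n(14)) = 3837/(-224) = 3837*(-1/224) = -3837/224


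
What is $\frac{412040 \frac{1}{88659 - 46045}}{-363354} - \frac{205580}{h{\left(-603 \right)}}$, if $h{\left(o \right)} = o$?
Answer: $\frac{265266146715530}{778069359639} \approx 340.93$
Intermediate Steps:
$\frac{412040 \frac{1}{88659 - 46045}}{-363354} - \frac{205580}{h{\left(-603 \right)}} = \frac{412040 \frac{1}{88659 - 46045}}{-363354} - \frac{205580}{-603} = \frac{412040}{88659 - 46045} \left(- \frac{1}{363354}\right) - - \frac{205580}{603} = \frac{412040}{42614} \left(- \frac{1}{363354}\right) + \frac{205580}{603} = 412040 \cdot \frac{1}{42614} \left(- \frac{1}{363354}\right) + \frac{205580}{603} = \frac{206020}{21307} \left(- \frac{1}{363354}\right) + \frac{205580}{603} = - \frac{103010}{3870991839} + \frac{205580}{603} = \frac{265266146715530}{778069359639}$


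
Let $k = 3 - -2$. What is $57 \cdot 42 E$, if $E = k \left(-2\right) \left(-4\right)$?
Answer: $95760$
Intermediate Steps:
$k = 5$ ($k = 3 + 2 = 5$)
$E = 40$ ($E = 5 \left(-2\right) \left(-4\right) = \left(-10\right) \left(-4\right) = 40$)
$57 \cdot 42 E = 57 \cdot 42 \cdot 40 = 2394 \cdot 40 = 95760$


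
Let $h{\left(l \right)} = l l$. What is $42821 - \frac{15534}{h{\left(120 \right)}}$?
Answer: $\frac{34255937}{800} \approx 42820.0$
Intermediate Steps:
$h{\left(l \right)} = l^{2}$
$42821 - \frac{15534}{h{\left(120 \right)}} = 42821 - \frac{15534}{120^{2}} = 42821 - \frac{15534}{14400} = 42821 - \frac{863}{800} = \frac{34255937}{800}$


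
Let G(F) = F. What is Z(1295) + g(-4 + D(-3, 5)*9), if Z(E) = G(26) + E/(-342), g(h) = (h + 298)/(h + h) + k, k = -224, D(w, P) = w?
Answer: -1092499/5301 ≈ -206.09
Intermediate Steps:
g(h) = -224 + (298 + h)/(2*h) (g(h) = (h + 298)/(h + h) - 224 = (298 + h)/((2*h)) - 224 = (298 + h)*(1/(2*h)) - 224 = (298 + h)/(2*h) - 224 = -224 + (298 + h)/(2*h))
Z(E) = 26 - E/342 (Z(E) = 26 + E/(-342) = 26 + E*(-1/342) = 26 - E/342)
Z(1295) + g(-4 + D(-3, 5)*9) = (26 - 1/342*1295) + (-447/2 + 149/(-4 - 3*9)) = (26 - 1295/342) + (-447/2 + 149/(-4 - 27)) = 7597/342 + (-447/2 + 149/(-31)) = 7597/342 + (-447/2 + 149*(-1/31)) = 7597/342 + (-447/2 - 149/31) = 7597/342 - 14155/62 = -1092499/5301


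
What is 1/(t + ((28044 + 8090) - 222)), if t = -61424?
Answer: -1/25512 ≈ -3.9197e-5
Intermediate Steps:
1/(t + ((28044 + 8090) - 222)) = 1/(-61424 + ((28044 + 8090) - 222)) = 1/(-61424 + (36134 - 222)) = 1/(-61424 + 35912) = 1/(-25512) = -1/25512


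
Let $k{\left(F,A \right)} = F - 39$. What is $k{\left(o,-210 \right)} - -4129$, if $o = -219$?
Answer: $3871$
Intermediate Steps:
$k{\left(F,A \right)} = -39 + F$
$k{\left(o,-210 \right)} - -4129 = \left(-39 - 219\right) - -4129 = -258 + 4129 = 3871$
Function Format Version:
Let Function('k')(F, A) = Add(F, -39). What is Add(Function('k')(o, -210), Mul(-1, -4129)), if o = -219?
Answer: 3871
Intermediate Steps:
Function('k')(F, A) = Add(-39, F)
Add(Function('k')(o, -210), Mul(-1, -4129)) = Add(Add(-39, -219), Mul(-1, -4129)) = Add(-258, 4129) = 3871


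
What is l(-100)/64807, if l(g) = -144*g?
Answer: 14400/64807 ≈ 0.22220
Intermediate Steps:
l(-100)/64807 = -144*(-100)/64807 = 14400*(1/64807) = 14400/64807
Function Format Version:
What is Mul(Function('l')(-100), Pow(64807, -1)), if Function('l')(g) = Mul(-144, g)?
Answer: Rational(14400, 64807) ≈ 0.22220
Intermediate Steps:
Mul(Function('l')(-100), Pow(64807, -1)) = Mul(Mul(-144, -100), Pow(64807, -1)) = Mul(14400, Rational(1, 64807)) = Rational(14400, 64807)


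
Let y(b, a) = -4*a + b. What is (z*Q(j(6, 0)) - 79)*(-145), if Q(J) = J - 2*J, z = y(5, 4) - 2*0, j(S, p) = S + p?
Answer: 1885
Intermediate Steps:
y(b, a) = b - 4*a
z = -11 (z = (5 - 4*4) - 2*0 = (5 - 16) + 0 = -11 + 0 = -11)
Q(J) = -J
(z*Q(j(6, 0)) - 79)*(-145) = (-(-11)*(6 + 0) - 79)*(-145) = (-(-11)*6 - 79)*(-145) = (-11*(-6) - 79)*(-145) = (66 - 79)*(-145) = -13*(-145) = 1885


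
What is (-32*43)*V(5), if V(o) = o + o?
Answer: -13760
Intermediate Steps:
V(o) = 2*o
(-32*43)*V(5) = (-32*43)*(2*5) = -1376*10 = -13760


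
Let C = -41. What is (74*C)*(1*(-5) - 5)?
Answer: 30340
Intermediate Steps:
(74*C)*(1*(-5) - 5) = (74*(-41))*(1*(-5) - 5) = -3034*(-5 - 5) = -3034*(-10) = 30340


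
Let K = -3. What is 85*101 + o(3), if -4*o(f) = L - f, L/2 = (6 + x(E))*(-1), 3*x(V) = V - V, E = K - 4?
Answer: 34355/4 ≈ 8588.8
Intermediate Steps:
E = -7 (E = -3 - 4 = -7)
x(V) = 0 (x(V) = (V - V)/3 = (⅓)*0 = 0)
L = -12 (L = 2*((6 + 0)*(-1)) = 2*(6*(-1)) = 2*(-6) = -12)
o(f) = 3 + f/4 (o(f) = -(-12 - f)/4 = 3 + f/4)
85*101 + o(3) = 85*101 + (3 + (¼)*3) = 8585 + (3 + ¾) = 8585 + 15/4 = 34355/4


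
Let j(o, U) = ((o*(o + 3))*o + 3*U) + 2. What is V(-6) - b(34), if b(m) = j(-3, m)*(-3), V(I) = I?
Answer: 306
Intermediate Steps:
j(o, U) = 2 + 3*U + o²*(3 + o) (j(o, U) = ((o*(3 + o))*o + 3*U) + 2 = (o²*(3 + o) + 3*U) + 2 = (3*U + o²*(3 + o)) + 2 = 2 + 3*U + o²*(3 + o))
b(m) = -6 - 9*m (b(m) = (2 + (-3)³ + 3*m + 3*(-3)²)*(-3) = (2 - 27 + 3*m + 3*9)*(-3) = (2 - 27 + 3*m + 27)*(-3) = (2 + 3*m)*(-3) = -6 - 9*m)
V(-6) - b(34) = -6 - (-6 - 9*34) = -6 - (-6 - 306) = -6 - 1*(-312) = -6 + 312 = 306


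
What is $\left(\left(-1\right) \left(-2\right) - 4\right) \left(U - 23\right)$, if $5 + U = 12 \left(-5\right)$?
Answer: $176$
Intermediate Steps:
$U = -65$ ($U = -5 + 12 \left(-5\right) = -5 - 60 = -65$)
$\left(\left(-1\right) \left(-2\right) - 4\right) \left(U - 23\right) = \left(\left(-1\right) \left(-2\right) - 4\right) \left(-65 - 23\right) = \left(2 - 4\right) \left(-88\right) = \left(-2\right) \left(-88\right) = 176$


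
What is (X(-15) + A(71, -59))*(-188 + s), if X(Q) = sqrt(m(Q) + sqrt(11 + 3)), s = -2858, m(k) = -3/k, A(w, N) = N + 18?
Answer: 124886 - 3046*sqrt(5 + 25*sqrt(14))/5 ≈ 1.1884e+5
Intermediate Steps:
A(w, N) = 18 + N
X(Q) = sqrt(sqrt(14) - 3/Q) (X(Q) = sqrt(-3/Q + sqrt(11 + 3)) = sqrt(-3/Q + sqrt(14)) = sqrt(sqrt(14) - 3/Q))
(X(-15) + A(71, -59))*(-188 + s) = (sqrt(sqrt(14) - 3/(-15)) + (18 - 59))*(-188 - 2858) = (sqrt(sqrt(14) - 3*(-1/15)) - 41)*(-3046) = (sqrt(sqrt(14) + 1/5) - 41)*(-3046) = (sqrt(1/5 + sqrt(14)) - 41)*(-3046) = (-41 + sqrt(1/5 + sqrt(14)))*(-3046) = 124886 - 3046*sqrt(1/5 + sqrt(14))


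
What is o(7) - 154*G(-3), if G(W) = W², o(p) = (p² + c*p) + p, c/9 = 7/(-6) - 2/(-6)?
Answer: -2765/2 ≈ -1382.5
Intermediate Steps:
c = -15/2 (c = 9*(7/(-6) - 2/(-6)) = 9*(7*(-⅙) - 2*(-⅙)) = 9*(-7/6 + ⅓) = 9*(-⅚) = -15/2 ≈ -7.5000)
o(p) = p² - 13*p/2 (o(p) = (p² - 15*p/2) + p = p² - 13*p/2)
o(7) - 154*G(-3) = (½)*7*(-13 + 2*7) - 154*(-3)² = (½)*7*(-13 + 14) - 154*9 = (½)*7*1 - 1386 = 7/2 - 1386 = -2765/2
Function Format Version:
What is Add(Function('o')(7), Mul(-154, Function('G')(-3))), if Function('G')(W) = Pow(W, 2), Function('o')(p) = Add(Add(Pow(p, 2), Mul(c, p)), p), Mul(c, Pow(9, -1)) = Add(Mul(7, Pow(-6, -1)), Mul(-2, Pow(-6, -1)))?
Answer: Rational(-2765, 2) ≈ -1382.5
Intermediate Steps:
c = Rational(-15, 2) (c = Mul(9, Add(Mul(7, Pow(-6, -1)), Mul(-2, Pow(-6, -1)))) = Mul(9, Add(Mul(7, Rational(-1, 6)), Mul(-2, Rational(-1, 6)))) = Mul(9, Add(Rational(-7, 6), Rational(1, 3))) = Mul(9, Rational(-5, 6)) = Rational(-15, 2) ≈ -7.5000)
Function('o')(p) = Add(Pow(p, 2), Mul(Rational(-13, 2), p)) (Function('o')(p) = Add(Add(Pow(p, 2), Mul(Rational(-15, 2), p)), p) = Add(Pow(p, 2), Mul(Rational(-13, 2), p)))
Add(Function('o')(7), Mul(-154, Function('G')(-3))) = Add(Mul(Rational(1, 2), 7, Add(-13, Mul(2, 7))), Mul(-154, Pow(-3, 2))) = Add(Mul(Rational(1, 2), 7, Add(-13, 14)), Mul(-154, 9)) = Add(Mul(Rational(1, 2), 7, 1), -1386) = Add(Rational(7, 2), -1386) = Rational(-2765, 2)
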